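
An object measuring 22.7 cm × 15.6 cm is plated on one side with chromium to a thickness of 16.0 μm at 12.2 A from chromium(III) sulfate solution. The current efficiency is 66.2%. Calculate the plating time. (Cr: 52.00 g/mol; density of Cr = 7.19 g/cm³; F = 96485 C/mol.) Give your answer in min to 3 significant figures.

46.8 min

Plated area = 22.7 × 15.6 = 354.1 cm²
Volume = 354.1 × 16.0×10⁻⁴ cm = 0.5666 cm³
m(Cr) = 0.5666 × 7.19 = 4.074 g
n(Cr) = 4.074 / 52.00 = 0.07835 mol; n(e⁻) = 3 × 0.07835 = 0.2351 mol
Q = 0.2351 × 96485 / 0.662 = 34270 C
t = 34270 / 12.2 = 2809 s = 46.8 min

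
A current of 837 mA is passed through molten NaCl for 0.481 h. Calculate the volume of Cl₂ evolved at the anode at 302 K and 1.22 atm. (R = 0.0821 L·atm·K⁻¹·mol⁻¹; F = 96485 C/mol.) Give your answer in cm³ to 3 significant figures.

153 cm³

Charge passed = 0.837 × 1731.6 = 1449 C
n(e⁻) = 1449 / 96485 = 0.01502 mol
2Cl⁻ → Cl₂ + 2e⁻, so n(Cl₂) = 0.01502 / 2 = 0.007510 mol
V = nRT/P = 0.007510 × 0.0821 × 302 / 1.22 = 0.1526 L
= 153 cm³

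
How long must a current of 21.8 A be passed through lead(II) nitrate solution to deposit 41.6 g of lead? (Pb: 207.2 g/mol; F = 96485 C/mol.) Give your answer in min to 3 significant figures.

29.6 min

n(Pb) = 41.6 / 207.2 = 0.2008 mol
Pb²⁺ + 2e⁻ → Pb, so n(e⁻) = 2 × 0.2008 = 0.4016 mol
Q = 0.4016 × 96485 = 38750 C
t = Q / I = 38750 / 21.8 = 1778 s = 29.6 min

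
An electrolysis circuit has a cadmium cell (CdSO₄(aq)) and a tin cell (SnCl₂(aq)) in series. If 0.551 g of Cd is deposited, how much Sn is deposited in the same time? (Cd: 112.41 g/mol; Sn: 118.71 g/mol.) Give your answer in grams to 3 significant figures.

0.582 g

n(Cd) = 0.551 / 112.41 = 0.004902 mol
Cd²⁺ + 2e⁻ → Cd, so n(e⁻) = 2 × 0.004902 = 0.009804 mol
In series, the same 0.009804 mol of electrons flows through the second cell.
Sn²⁺ + 2e⁻ → Sn, so n(Sn) = 0.009804 / 2 = 0.004902 mol
m(Sn) = 0.004902 × 118.71 = 0.582 g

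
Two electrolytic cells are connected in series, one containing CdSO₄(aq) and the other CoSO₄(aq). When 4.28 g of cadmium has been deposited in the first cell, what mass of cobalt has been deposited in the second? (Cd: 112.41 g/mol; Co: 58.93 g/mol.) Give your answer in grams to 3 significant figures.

2.24 g

n(Cd) = 4.28 / 112.41 = 0.03807 mol
Cd²⁺ + 2e⁻ → Cd, so n(e⁻) = 2 × 0.03807 = 0.07614 mol
Same current for the same time ⇒ same n(e⁻) = 0.07614 mol in both cells.
Co²⁺ + 2e⁻ → Co, so n(Co) = 0.07614 / 2 = 0.03807 mol
m(Co) = 0.03807 × 58.93 = 2.24 g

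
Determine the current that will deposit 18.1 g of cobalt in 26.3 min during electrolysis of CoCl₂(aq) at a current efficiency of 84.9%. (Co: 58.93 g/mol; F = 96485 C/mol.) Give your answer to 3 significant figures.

n(Co) = 18.1 / 58.93 = 0.3071 mol
Co²⁺ + 2e⁻ → Co, so n(e⁻) = 2 × 0.3071 = 0.6142 mol
Q = 0.6142 × 96485 / 0.849 = 69800 C
I = Q / t = 69800 / 1578 s = 44.2 A

44.2 A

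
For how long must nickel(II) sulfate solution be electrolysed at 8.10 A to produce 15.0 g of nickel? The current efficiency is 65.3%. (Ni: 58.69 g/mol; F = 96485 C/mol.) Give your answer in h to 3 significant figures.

n(Ni) = 15.0 / 58.69 = 0.2556 mol
Ni²⁺ + 2e⁻ → Ni, so n(e⁻) = 2 × 0.2556 = 0.5112 mol
Q = 0.5112 × 96485 / 0.653 = 75530 C
t = Q / I = 75530 / 8.10 = 9325 s = 2.59 h

2.59 h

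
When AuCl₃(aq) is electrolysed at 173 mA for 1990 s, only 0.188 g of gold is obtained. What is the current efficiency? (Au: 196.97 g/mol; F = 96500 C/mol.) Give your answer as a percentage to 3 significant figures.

80.3%

Q = 0.173 × 1990 = 344.3 C
n(e⁻) = 344.3 / 96500 = 0.003568 mol
Au³⁺ + 3e⁻ → Au, so theoretical n(Au) = 0.001189 mol → 0.2342 g
Efficiency = 0.188 / 0.2342 = 0.8027 = 80.3%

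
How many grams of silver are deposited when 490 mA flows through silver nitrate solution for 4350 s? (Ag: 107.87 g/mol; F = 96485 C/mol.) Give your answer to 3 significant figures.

2.38 g

Q = It = 0.490 × 4350 = 2132 C
n(e⁻) = Q/F = 2132/96485 = 0.02210 mol
Ag⁺ + e⁻ → Ag, so n(Ag) = 0.02210 mol
m = 0.02210 × 107.87 = 2.38 g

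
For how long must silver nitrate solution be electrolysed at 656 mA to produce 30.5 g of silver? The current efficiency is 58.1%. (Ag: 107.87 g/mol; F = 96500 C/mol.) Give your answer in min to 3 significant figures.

n(Ag) = 30.5 / 107.87 = 0.2827 mol
Ag⁺ + e⁻ → Ag, so n(e⁻) = 0.2827 mol
Q = 0.2827 × 96500 / 0.581 = 46950 C
t = Q / I = 46950 / 0.656 = 71570 s = 1190 min

1190 min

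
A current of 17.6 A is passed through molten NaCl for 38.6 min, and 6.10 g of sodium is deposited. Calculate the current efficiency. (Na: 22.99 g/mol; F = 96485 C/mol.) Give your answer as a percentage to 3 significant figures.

Q = 17.6 × 2316 = 40760 C
n(e⁻) = 40760 / 96485 = 0.4224 mol
Na⁺ + e⁻ → Na, so theoretical n(Na) = 0.4224 mol → 9.711 g
Efficiency = 6.10 / 9.711 = 0.6282 = 62.8%

62.8%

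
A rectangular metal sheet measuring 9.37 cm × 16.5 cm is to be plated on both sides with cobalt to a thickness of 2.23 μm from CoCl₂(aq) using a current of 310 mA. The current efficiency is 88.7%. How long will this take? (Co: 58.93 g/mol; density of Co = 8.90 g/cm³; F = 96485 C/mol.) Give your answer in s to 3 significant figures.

7310 s

Plated area = 2 × 9.37 × 16.5 = 309.2 cm²
Volume = 309.2 × 2.23×10⁻⁴ cm = 0.06895 cm³
m(Co) = 0.06895 × 8.90 = 0.6137 g
n(Co) = 0.6137 / 58.93 = 0.01041 mol; n(e⁻) = 2 × 0.01041 = 0.02082 mol
Q = 0.02082 × 96485 / 0.887 = 2265 C
t = 2265 / 0.310 = 7306 s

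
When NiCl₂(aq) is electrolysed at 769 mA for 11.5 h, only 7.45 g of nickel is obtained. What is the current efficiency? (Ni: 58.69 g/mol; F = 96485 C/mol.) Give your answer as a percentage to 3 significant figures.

Q = 0.769 × 41400 = 31840 C
n(e⁻) = 31840 / 96485 = 0.3300 mol
Ni²⁺ + 2e⁻ → Ni, so theoretical n(Ni) = 0.1650 mol → 9.684 g
Efficiency = 7.45 / 9.684 = 0.7693 = 76.9%

76.9%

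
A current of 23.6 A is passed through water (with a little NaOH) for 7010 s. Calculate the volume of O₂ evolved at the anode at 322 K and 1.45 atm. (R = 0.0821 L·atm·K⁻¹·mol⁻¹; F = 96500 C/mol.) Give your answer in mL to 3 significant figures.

7810 mL

Charge passed = 23.6 × 7010 = 1.654×10^5 C
n(e⁻) = 1.654×10^5 / 96500 = 1.714 mol
2H₂O → O₂ + 4H⁺ + 4e⁻, so n(O₂) = 1.714 / 4 = 0.4285 mol
V = nRT/P = 0.4285 × 0.0821 × 322 / 1.45 = 7.812 L
= 7810 mL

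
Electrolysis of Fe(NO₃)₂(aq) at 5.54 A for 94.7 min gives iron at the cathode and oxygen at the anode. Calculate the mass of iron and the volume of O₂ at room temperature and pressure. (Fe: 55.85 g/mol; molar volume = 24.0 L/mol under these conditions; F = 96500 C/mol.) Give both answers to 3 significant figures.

9.11 g Fe; 1.96 L O₂

Q = 5.54 × 5682 = 31480 C; n(e⁻) = 31480 / 96500 = 0.3262 mol
Cathode: Fe²⁺ + 2e⁻ → Fe → n(Fe) = 0.3262/2 = 0.1631 mol → 9.11 g
Anode: 2H₂O → O₂ + 4H⁺ + 4e⁻ → n(O₂) = 0.3262/4 = 0.08155 mol → 1.96 L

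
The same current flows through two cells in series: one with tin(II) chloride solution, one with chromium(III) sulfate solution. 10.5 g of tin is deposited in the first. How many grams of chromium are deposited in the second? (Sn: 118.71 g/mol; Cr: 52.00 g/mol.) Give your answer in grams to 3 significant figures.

3.07 g

n(Sn) = 10.5 / 118.71 = 0.08845 mol
Sn²⁺ + 2e⁻ → Sn, so n(e⁻) = 2 × 0.08845 = 0.1769 mol
In series, the same 0.1769 mol of electrons flows through the second cell.
Cr³⁺ + 3e⁻ → Cr, so n(Cr) = 0.1769 / 3 = 0.05897 mol
m(Cr) = 0.05897 × 52.00 = 3.07 g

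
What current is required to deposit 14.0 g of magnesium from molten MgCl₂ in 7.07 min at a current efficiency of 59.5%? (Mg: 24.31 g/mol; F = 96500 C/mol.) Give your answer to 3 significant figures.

n(Mg) = 14.0 / 24.31 = 0.5759 mol
Mg²⁺ + 2e⁻ → Mg, so n(e⁻) = 2 × 0.5759 = 1.152 mol
Q = 1.152 × 96500 / 0.595 = 1.868×10^5 C
I = Q / t = 1.868×10^5 / 424.2 s = 440 A

440 A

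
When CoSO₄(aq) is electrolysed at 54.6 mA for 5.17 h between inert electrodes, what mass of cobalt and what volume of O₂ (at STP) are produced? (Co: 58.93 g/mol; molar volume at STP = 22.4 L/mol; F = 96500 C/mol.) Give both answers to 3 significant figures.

Q = 0.0546 × 18612 = 1016 C; n(e⁻) = 1016 / 96500 = 0.01053 mol
Cathode: Co²⁺ + 2e⁻ → Co → n(Co) = 0.01053/2 = 0.005265 mol → 0.310 g
Anode: 2H₂O → O₂ + 4H⁺ + 4e⁻ → n(O₂) = 0.01053/4 = 0.002633 mol → 0.0590 L

0.310 g Co; 0.0590 L O₂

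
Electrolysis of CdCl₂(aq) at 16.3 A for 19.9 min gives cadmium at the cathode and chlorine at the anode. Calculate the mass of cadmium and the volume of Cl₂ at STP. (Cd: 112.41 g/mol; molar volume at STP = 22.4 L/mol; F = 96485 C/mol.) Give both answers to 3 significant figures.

11.3 g Cd; 2.26 L Cl₂

Q = 16.3 × 1194 = 19460 C; n(e⁻) = 19460 / 96485 = 0.2017 mol
Cathode: Cd²⁺ + 2e⁻ → Cd → n(Cd) = 0.2017/2 = 0.1009 mol → 11.3 g
Anode: 2Cl⁻ → Cl₂ + 2e⁻ → n(Cl₂) = 0.2017/2 = 0.1009 mol → 2.26 L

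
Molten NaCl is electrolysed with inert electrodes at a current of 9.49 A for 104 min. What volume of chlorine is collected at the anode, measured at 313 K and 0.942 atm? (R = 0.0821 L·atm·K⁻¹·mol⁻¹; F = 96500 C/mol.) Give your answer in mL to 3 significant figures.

Q = 9.49 A × 6240 s = 59220 C
n(e⁻) = 59220 / 96500 = 0.6137 mol
2Cl⁻ → Cl₂ + 2e⁻, so n(Cl₂) = 0.6137 / 2 = 0.3069 mol
V = nRT/P = 0.3069 × 0.0821 × 313 / 0.942 = 8.372 L
= 8370 mL

8370 mL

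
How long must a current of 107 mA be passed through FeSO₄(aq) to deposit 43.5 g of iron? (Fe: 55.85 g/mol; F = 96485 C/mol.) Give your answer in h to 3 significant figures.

390 h

n(Fe) = 43.5 / 55.85 = 0.7789 mol
Fe²⁺ + 2e⁻ → Fe, so n(e⁻) = 2 × 0.7789 = 1.558 mol
Q = 1.558 × 96485 = 1.503×10^5 C
t = Q / I = 1.503×10^5 / 0.107 = 1.405×10^6 s = 390 h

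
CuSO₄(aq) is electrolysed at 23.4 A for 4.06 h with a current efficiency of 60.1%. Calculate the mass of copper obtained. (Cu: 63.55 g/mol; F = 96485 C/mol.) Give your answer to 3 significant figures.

67.7 g

Q = 23.4 × 14616 = 3.420×10^5 C
n(e⁻) = 3.420×10^5 / 96485 = 3.545 mol
Cu²⁺ + 2e⁻ → Cu, so theoretical m(Cu) = 1.773 × 63.55 = 112.7 g
Actual mass = 60.1% × 112.7 = 67.7 g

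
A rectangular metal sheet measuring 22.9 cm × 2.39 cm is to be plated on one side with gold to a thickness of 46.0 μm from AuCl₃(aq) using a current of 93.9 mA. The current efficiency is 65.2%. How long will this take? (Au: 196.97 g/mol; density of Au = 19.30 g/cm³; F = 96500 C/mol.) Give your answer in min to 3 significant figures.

Plated area = 22.9 × 2.39 = 54.73 cm²
Volume = 54.73 × 46.0×10⁻⁴ cm = 0.2518 cm³
m(Au) = 0.2518 × 19.30 = 4.860 g
n(Au) = 4.860 / 196.97 = 0.02467 mol; n(e⁻) = 3 × 0.02467 = 0.07401 mol
Q = 0.07401 × 96500 / 0.652 = 10950 C
t = 10950 / 0.0939 = 1.166×10^5 s = 1940 min

1940 min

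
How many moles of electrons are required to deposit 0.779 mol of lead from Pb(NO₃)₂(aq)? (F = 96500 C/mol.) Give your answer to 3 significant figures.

1.56 mol

Pb²⁺ + 2e⁻ → Pb, so n(e⁻) = 2 × 0.779 = 1.558 mol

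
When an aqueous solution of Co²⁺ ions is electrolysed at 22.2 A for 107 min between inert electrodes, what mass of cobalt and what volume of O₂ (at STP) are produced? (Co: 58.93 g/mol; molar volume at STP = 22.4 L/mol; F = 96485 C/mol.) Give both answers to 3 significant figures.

43.5 g Co; 8.27 L O₂

Q = 22.2 × 6420 = 1.425×10^5 C; n(e⁻) = 1.425×10^5 / 96485 = 1.477 mol
Cathode: Co²⁺ + 2e⁻ → Co → n(Co) = 1.477/2 = 0.7385 mol → 43.5 g
Anode: 2H₂O → O₂ + 4H⁺ + 4e⁻ → n(O₂) = 1.477/4 = 0.3693 mol → 8.27 L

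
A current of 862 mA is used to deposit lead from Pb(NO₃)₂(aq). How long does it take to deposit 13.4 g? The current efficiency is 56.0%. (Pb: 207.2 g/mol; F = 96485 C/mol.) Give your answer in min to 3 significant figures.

431 min

n(Pb) = 13.4 / 207.2 = 0.06467 mol
Pb²⁺ + 2e⁻ → Pb, so n(e⁻) = 2 × 0.06467 = 0.1293 mol
Q = 0.1293 × 96485 / 0.560 = 22280 C
t = Q / I = 22280 / 0.862 = 25850 s = 431 min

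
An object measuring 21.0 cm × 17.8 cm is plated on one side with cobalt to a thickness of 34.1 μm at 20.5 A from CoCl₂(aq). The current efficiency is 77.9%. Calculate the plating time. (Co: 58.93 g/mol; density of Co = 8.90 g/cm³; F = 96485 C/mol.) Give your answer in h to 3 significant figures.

Plated area = 21.0 × 17.8 = 373.8 cm²
Volume = 373.8 × 34.1×10⁻⁴ cm = 1.275 cm³
m(Co) = 1.275 × 8.90 = 11.35 g
n(Co) = 11.35 / 58.93 = 0.1926 mol; n(e⁻) = 2 × 0.1926 = 0.3852 mol
Q = 0.3852 × 96485 / 0.779 = 47710 C
t = 47710 / 20.5 = 2327 s = 0.646 h

0.646 h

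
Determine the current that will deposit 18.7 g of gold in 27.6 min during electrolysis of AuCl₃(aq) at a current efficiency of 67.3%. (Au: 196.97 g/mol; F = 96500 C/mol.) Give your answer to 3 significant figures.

24.7 A

n(Au) = 18.7 / 196.97 = 0.09494 mol
Au³⁺ + 3e⁻ → Au, so n(e⁻) = 3 × 0.09494 = 0.2848 mol
Q = 0.2848 × 96500 / 0.673 = 40840 C
I = Q / t = 40840 / 1656 s = 24.7 A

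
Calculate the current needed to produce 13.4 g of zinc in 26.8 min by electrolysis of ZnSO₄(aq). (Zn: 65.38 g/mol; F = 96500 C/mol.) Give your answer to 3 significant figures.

n(Zn) = 13.4 / 65.38 = 0.2050 mol
Zn²⁺ + 2e⁻ → Zn, so n(e⁻) = 2 × 0.2050 = 0.4100 mol
Q = 0.4100 × 96500 = 39570 C
I = Q / t = 39570 / 1608 s = 24.6 A

24.6 A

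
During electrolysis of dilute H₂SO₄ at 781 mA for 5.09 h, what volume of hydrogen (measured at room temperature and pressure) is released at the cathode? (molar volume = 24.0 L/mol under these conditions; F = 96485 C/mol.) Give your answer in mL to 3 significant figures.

1780 mL

Q = 0.781 A × 18324 s = 14310 C
Moles of electrons = 14310 / 96485 = 0.1483 mol
2H⁺ + 2e⁻ → H₂, so n(H₂) = 0.1483 / 2 = 0.07415 mol
V = 0.07415 × 24.0 = 1.780 L
= 1780 mL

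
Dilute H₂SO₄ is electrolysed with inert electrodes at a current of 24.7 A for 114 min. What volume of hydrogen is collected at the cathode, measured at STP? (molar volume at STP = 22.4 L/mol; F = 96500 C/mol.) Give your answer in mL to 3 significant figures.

19600 mL

Charge passed = 24.7 × 6840 = 1.689×10^5 C
Moles of electrons = 1.689×10^5 / 96500 = 1.750 mol
2H⁺ + 2e⁻ → H₂, so n(H₂) = 1.750 / 2 = 0.8750 mol
V = 0.8750 × 22.4 = 19.60 L
= 19600 mL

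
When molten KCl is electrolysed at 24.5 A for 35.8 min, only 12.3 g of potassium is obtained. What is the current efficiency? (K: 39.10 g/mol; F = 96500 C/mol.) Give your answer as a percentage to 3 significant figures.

57.7%

Q = 24.5 × 2148 = 52630 C
n(e⁻) = 52630 / 96500 = 0.5454 mol
K⁺ + e⁻ → K, so theoretical n(K) = 0.5454 mol → 21.33 g
Efficiency = 12.3 / 21.33 = 0.5767 = 57.7%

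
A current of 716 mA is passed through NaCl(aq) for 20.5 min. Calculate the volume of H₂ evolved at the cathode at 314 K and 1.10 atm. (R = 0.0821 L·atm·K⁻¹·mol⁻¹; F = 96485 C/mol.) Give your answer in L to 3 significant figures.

Q = 0.716 A × 1230 s = 880.7 C
n(e⁻) = Q/F = 880.7/96485 = 0.009128 mol
2H⁺ + 2e⁻ → H₂, so n(H₂) = 0.009128 / 2 = 0.004564 mol
V = nRT/P = 0.004564 × 0.0821 × 314 / 1.10 = 0.1070 L

0.107 L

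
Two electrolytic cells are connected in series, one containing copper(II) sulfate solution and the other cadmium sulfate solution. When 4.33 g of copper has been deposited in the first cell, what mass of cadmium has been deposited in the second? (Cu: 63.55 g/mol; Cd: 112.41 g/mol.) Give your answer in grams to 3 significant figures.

n(Cu) = 4.33 / 63.55 = 0.06814 mol
Cu²⁺ + 2e⁻ → Cu, so n(e⁻) = 2 × 0.06814 = 0.1363 mol
The cells are in series, so the same charge (and hence the same n(e⁻) = 0.1363 mol) passes through both.
Cd²⁺ + 2e⁻ → Cd, so n(Cd) = 0.1363 / 2 = 0.06815 mol
m(Cd) = 0.06815 × 112.41 = 7.66 g

7.66 g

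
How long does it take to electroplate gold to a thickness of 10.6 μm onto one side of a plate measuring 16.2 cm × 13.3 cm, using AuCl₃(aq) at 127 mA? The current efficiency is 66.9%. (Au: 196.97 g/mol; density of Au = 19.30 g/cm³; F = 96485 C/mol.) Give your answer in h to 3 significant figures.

21.2 h

Plated area = 16.2 × 13.3 = 215.5 cm²
Volume = 215.5 × 10.6×10⁻⁴ cm = 0.2284 cm³
m(Au) = 0.2284 × 19.30 = 4.408 g
n(Au) = 4.408 / 196.97 = 0.02238 mol; n(e⁻) = 3 × 0.02238 = 0.06714 mol
Q = 0.06714 × 96485 / 0.669 = 9683 C
t = 9683 / 0.127 = 76240 s = 21.2 h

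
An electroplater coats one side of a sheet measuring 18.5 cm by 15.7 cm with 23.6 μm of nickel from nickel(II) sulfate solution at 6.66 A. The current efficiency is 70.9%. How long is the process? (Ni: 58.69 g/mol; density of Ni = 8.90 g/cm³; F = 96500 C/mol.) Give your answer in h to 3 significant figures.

1.18 h

Plated area = 18.5 × 15.7 = 290.5 cm²
Volume = 290.5 × 23.6×10⁻⁴ cm = 0.6856 cm³
m(Ni) = 0.6856 × 8.90 = 6.102 g
n(Ni) = 6.102 / 58.69 = 0.1040 mol; n(e⁻) = 2 × 0.1040 = 0.2080 mol
Q = 0.2080 × 96500 / 0.709 = 28310 C
t = 28310 / 6.66 = 4251 s = 1.18 h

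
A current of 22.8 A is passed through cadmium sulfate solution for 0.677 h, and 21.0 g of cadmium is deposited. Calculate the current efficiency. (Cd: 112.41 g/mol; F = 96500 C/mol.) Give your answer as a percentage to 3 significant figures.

64.9%

Q = 22.8 × 2437.2 = 55570 C
n(e⁻) = 55570 / 96500 = 0.5759 mol
Cd²⁺ + 2e⁻ → Cd, so theoretical n(Cd) = 0.2880 mol → 32.37 g
Efficiency = 21.0 / 32.37 = 0.6487 = 64.9%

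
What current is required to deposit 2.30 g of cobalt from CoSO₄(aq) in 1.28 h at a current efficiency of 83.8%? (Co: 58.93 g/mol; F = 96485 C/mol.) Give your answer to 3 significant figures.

n(Co) = 2.30 / 58.93 = 0.03903 mol
Co²⁺ + 2e⁻ → Co, so n(e⁻) = 2 × 0.03903 = 0.07806 mol
Q = 0.07806 × 96485 / 0.838 = 8988 C
I = Q / t = 8988 / 4608 s = 1.95 A

1.95 A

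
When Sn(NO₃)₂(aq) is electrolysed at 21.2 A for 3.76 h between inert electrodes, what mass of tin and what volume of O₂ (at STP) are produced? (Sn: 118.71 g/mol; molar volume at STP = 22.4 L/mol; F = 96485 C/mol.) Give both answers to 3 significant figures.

177 g Sn; 16.7 L O₂

Q = 21.2 × 13536 = 2.870×10^5 C; n(e⁻) = 2.870×10^5 / 96485 = 2.975 mol
Cathode: Sn²⁺ + 2e⁻ → Sn → n(Sn) = 2.975/2 = 1.488 mol → 177 g
Anode: 2H₂O → O₂ + 4H⁺ + 4e⁻ → n(O₂) = 2.975/4 = 0.7438 mol → 16.7 L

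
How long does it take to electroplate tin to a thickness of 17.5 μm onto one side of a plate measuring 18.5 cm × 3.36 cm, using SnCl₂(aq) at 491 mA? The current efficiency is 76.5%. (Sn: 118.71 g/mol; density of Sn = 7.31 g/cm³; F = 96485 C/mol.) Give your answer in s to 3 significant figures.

3440 s

Plated area = 18.5 × 3.36 = 62.16 cm²
Volume = 62.16 × 17.5×10⁻⁴ cm = 0.1088 cm³
m(Sn) = 0.1088 × 7.31 = 0.7953 g
n(Sn) = 0.7953 / 118.71 = 0.006700 mol; n(e⁻) = 2 × 0.006700 = 0.01340 mol
Q = 0.01340 × 96485 / 0.765 = 1690 C
t = 1690 / 0.491 = 3442 s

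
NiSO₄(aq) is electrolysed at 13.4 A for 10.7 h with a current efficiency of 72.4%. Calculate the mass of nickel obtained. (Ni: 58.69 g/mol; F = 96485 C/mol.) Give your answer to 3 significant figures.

Q = 13.4 × 38520 = 5.162×10^5 C
n(e⁻) = 5.162×10^5 / 96485 = 5.350 mol
Ni²⁺ + 2e⁻ → Ni, so theoretical m(Ni) = 2.675 × 58.69 = 157.0 g
Actual mass = 72.4% × 157.0 = 114 g

114 g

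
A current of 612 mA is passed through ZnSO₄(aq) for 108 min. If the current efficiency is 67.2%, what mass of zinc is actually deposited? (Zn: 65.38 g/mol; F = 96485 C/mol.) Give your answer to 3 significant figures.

Q = 0.612 × 6480 = 3966 C
n(e⁻) = 3966 / 96485 = 0.04110 mol
Zn²⁺ + 2e⁻ → Zn, so theoretical m(Zn) = 0.02055 × 65.38 = 1.344 g
Actual mass = 67.2% × 1.344 = 0.903 g

0.903 g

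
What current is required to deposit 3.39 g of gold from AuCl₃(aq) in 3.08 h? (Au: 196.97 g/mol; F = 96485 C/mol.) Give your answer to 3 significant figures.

n(Au) = 3.39 / 196.97 = 0.01721 mol
Au³⁺ + 3e⁻ → Au, so n(e⁻) = 3 × 0.01721 = 0.05163 mol
Q = 0.05163 × 96485 = 4982 C
I = Q / t = 4982 / 11088 s = 0.449 A

0.449 A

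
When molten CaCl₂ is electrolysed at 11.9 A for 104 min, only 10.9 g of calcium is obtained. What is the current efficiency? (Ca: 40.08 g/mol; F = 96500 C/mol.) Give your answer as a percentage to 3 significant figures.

70.7%

Q = 11.9 × 6240 = 74260 C
n(e⁻) = 74260 / 96500 = 0.7695 mol
Ca²⁺ + 2e⁻ → Ca, so theoretical n(Ca) = 0.3848 mol → 15.42 g
Efficiency = 10.9 / 15.42 = 0.7069 = 70.7%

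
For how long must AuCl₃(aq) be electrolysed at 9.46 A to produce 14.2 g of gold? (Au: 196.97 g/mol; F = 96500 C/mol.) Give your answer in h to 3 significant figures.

n(Au) = 14.2 / 196.97 = 0.07209 mol
Au³⁺ + 3e⁻ → Au, so n(e⁻) = 3 × 0.07209 = 0.2163 mol
Q = 0.2163 × 96500 = 20870 C
t = Q / I = 20870 / 9.46 = 2206 s = 0.613 h

0.613 h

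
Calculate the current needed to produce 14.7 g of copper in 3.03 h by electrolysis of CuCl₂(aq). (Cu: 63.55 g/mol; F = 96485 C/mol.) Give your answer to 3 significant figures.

n(Cu) = 14.7 / 63.55 = 0.2313 mol
Cu²⁺ + 2e⁻ → Cu, so n(e⁻) = 2 × 0.2313 = 0.4626 mol
Q = 0.4626 × 96485 = 44630 C
I = Q / t = 44630 / 10908 s = 4.09 A

4.09 A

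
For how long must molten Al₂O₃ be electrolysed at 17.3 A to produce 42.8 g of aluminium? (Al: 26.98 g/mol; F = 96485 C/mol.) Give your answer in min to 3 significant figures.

442 min

n(Al) = 42.8 / 26.98 = 1.586 mol
Al³⁺ + 3e⁻ → Al, so n(e⁻) = 3 × 1.586 = 4.758 mol
Q = 4.758 × 96485 = 4.591×10^5 C
t = Q / I = 4.591×10^5 / 17.3 = 26540 s = 442 min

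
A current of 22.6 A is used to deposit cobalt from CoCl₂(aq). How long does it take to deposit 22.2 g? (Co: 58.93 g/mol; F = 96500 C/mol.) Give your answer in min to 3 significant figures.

n(Co) = 22.2 / 58.93 = 0.3767 mol
Co²⁺ + 2e⁻ → Co, so n(e⁻) = 2 × 0.3767 = 0.7534 mol
Q = 0.7534 × 96500 = 72700 C
t = Q / I = 72700 / 22.6 = 3217 s = 53.6 min

53.6 min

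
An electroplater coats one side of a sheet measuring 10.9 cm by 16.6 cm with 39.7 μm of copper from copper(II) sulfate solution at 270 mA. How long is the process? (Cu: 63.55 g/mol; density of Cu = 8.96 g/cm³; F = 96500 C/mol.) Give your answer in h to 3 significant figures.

Plated area = 10.9 × 16.6 = 180.9 cm²
Volume = 180.9 × 39.7×10⁻⁴ cm = 0.7182 cm³
m(Cu) = 0.7182 × 8.96 = 6.435 g
n(Cu) = 6.435 / 63.55 = 0.1013 mol; n(e⁻) = 2 × 0.1013 = 0.2026 mol
Q = 0.2026 × 96500 = 19550 C
t = 19550 / 0.270 = 72410 s = 20.1 h

20.1 h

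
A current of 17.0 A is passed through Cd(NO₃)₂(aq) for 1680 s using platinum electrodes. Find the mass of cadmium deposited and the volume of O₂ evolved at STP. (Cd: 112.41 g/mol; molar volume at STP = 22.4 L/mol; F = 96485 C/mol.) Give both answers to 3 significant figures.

16.6 g Cd; 1.66 L O₂

Q = 17.0 × 1680 = 28560 C; n(e⁻) = 28560 / 96485 = 0.2960 mol
Cathode: Cd²⁺ + 2e⁻ → Cd → n(Cd) = 0.2960/2 = 0.1480 mol → 16.6 g
Anode: 2H₂O → O₂ + 4H⁺ + 4e⁻ → n(O₂) = 0.2960/4 = 0.07400 mol → 1.66 L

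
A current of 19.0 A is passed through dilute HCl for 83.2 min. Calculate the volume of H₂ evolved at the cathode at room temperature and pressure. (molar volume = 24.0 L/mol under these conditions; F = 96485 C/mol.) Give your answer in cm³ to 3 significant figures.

11800 cm³

Charge passed = 19.0 × 4992 = 94850 C
n(e⁻) = Q/F = 94850/96485 = 0.9831 mol
2H⁺ + 2e⁻ → H₂, so n(H₂) = 0.9831 / 2 = 0.4916 mol
V = 0.4916 × 24.0 = 11.80 L
= 11800 cm³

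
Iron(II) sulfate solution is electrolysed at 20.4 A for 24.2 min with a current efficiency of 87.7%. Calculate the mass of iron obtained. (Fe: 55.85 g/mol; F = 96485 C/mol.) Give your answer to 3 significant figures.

7.52 g

Q = 20.4 × 1452 = 29620 C
n(e⁻) = 29620 / 96485 = 0.3070 mol
Fe²⁺ + 2e⁻ → Fe, so theoretical m(Fe) = 0.1535 × 55.85 = 8.573 g
Actual mass = 87.7% × 8.573 = 7.52 g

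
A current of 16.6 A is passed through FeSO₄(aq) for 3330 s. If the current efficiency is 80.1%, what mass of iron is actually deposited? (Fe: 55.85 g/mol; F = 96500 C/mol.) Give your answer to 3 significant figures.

12.8 g

Q = 16.6 × 3330 = 55280 C
n(e⁻) = 55280 / 96500 = 0.5728 mol
Fe²⁺ + 2e⁻ → Fe, so theoretical m(Fe) = 0.2864 × 55.85 = 16.00 g
Actual mass = 80.1% × 16.00 = 12.8 g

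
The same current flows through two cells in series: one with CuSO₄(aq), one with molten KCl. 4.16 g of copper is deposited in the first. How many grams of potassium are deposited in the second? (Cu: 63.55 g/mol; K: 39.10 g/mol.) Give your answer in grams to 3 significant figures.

5.12 g

n(Cu) = 4.16 / 63.55 = 0.06546 mol
Cu²⁺ + 2e⁻ → Cu, so n(e⁻) = 2 × 0.06546 = 0.1309 mol
Same current for the same time ⇒ same n(e⁻) = 0.1309 mol in both cells.
K⁺ + e⁻ → K, so n(K) = 0.1309 mol
m(K) = 0.1309 × 39.10 = 5.12 g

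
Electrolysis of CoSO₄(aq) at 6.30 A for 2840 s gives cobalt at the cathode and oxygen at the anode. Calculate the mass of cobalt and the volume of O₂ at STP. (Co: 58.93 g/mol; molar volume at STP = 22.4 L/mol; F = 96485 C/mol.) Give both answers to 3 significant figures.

Q = 6.30 × 2840 = 17890 C; n(e⁻) = 17890 / 96485 = 0.1854 mol
Cathode: Co²⁺ + 2e⁻ → Co → n(Co) = 0.1854/2 = 0.09270 mol → 5.46 g
Anode: 2H₂O → O₂ + 4H⁺ + 4e⁻ → n(O₂) = 0.1854/4 = 0.04635 mol → 1.04 L

5.46 g Co; 1.04 L O₂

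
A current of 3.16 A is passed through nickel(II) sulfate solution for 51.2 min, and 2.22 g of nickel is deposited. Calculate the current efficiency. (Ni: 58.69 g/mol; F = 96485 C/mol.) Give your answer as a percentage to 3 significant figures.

75.2%

Q = 3.16 × 3072 = 9708 C
n(e⁻) = 9708 / 96485 = 0.1006 mol
Ni²⁺ + 2e⁻ → Ni, so theoretical n(Ni) = 0.05030 mol → 2.952 g
Efficiency = 2.22 / 2.952 = 0.7520 = 75.2%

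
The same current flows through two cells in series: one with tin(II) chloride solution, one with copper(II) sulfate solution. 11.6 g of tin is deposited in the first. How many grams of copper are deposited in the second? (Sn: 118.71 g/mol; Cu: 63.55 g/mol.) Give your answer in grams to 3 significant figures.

6.21 g

n(Sn) = 11.6 / 118.71 = 0.09772 mol
Sn²⁺ + 2e⁻ → Sn, so n(e⁻) = 2 × 0.09772 = 0.1954 mol
Since the cells are in series, n(e⁻) in the Cu cell is also 0.1954 mol.
Cu²⁺ + 2e⁻ → Cu, so n(Cu) = 0.1954 / 2 = 0.09770 mol
m(Cu) = 0.09770 × 63.55 = 6.21 g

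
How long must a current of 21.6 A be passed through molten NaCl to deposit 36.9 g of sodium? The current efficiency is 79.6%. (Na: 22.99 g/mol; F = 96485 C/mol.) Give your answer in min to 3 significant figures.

150 min

n(Na) = 36.9 / 22.99 = 1.605 mol
Na⁺ + e⁻ → Na, so n(e⁻) = 1.605 mol
Q = 1.605 × 96485 / 0.796 = 1.945×10^5 C
t = Q / I = 1.945×10^5 / 21.6 = 9005 s = 150 min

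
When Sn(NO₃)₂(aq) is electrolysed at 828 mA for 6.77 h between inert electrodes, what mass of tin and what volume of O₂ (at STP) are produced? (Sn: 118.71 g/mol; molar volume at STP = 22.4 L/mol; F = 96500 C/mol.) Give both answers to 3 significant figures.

12.4 g Sn; 1.17 L O₂

Q = 0.828 × 24372 = 20180 C; n(e⁻) = 20180 / 96500 = 0.2091 mol
Cathode: Sn²⁺ + 2e⁻ → Sn → n(Sn) = 0.2091/2 = 0.1046 mol → 12.4 g
Anode: 2H₂O → O₂ + 4H⁺ + 4e⁻ → n(O₂) = 0.2091/4 = 0.05228 mol → 1.17 L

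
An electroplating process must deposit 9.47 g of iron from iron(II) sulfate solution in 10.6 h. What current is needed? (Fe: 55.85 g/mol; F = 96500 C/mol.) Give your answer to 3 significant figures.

n(Fe) = 9.47 / 55.85 = 0.1696 mol
Fe²⁺ + 2e⁻ → Fe, so n(e⁻) = 2 × 0.1696 = 0.3392 mol
Q = 0.3392 × 96500 = 32730 C
I = Q / t = 32730 / 38160 s = 0.858 A

0.858 A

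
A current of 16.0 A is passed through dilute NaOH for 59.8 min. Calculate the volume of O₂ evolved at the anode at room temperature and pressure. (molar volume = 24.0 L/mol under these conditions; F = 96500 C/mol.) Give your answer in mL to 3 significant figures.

3570 mL

Charge passed = 16.0 × 3588 = 57410 C
n(e⁻) = Q/F = 57410/96500 = 0.5949 mol
2H₂O → O₂ + 4H⁺ + 4e⁻, so n(O₂) = 0.5949 / 4 = 0.1487 mol
V = 0.1487 × 24.0 = 3.569 L
= 3570 mL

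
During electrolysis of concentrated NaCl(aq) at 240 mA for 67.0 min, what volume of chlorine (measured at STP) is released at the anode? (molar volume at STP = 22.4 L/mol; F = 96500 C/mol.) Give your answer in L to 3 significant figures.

0.112 L

Q = It = 0.240 × 4020 = 964.8 C
n(e⁻) = Q/F = 964.8/96500 = 0.009998 mol
2Cl⁻ → Cl₂ + 2e⁻, so n(Cl₂) = 0.009998 / 2 = 0.004999 mol
V = 0.004999 × 22.4 = 0.1120 L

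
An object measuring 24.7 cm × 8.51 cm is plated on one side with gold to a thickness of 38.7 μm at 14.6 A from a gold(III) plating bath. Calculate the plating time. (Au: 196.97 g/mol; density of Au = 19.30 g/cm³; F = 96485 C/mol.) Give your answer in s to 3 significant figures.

1580 s

Plated area = 24.7 × 8.51 = 210.2 cm²
Volume = 210.2 × 38.7×10⁻⁴ cm = 0.8135 cm³
m(Au) = 0.8135 × 19.30 = 15.70 g
n(Au) = 15.70 / 196.97 = 0.07971 mol; n(e⁻) = 3 × 0.07971 = 0.2391 mol
Q = 0.2391 × 96485 = 23070 C
t = 23070 / 14.6 = 1580 s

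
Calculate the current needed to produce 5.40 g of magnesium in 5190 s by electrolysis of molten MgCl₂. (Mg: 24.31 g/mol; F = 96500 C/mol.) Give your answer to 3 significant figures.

8.26 A

n(Mg) = 5.40 / 24.31 = 0.2221 mol
Mg²⁺ + 2e⁻ → Mg, so n(e⁻) = 2 × 0.2221 = 0.4442 mol
Q = 0.4442 × 96500 = 42870 C
I = Q / t = 42870 / 5190 s = 8.26 A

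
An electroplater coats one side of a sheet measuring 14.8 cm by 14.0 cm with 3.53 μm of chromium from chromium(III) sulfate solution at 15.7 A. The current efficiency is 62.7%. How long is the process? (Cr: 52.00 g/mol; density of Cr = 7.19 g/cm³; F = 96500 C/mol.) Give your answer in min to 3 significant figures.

4.96 min

Plated area = 14.8 × 14.0 = 207.2 cm²
Volume = 207.2 × 3.53×10⁻⁴ cm = 0.07314 cm³
m(Cr) = 0.07314 × 7.19 = 0.5259 g
n(Cr) = 0.5259 / 52.00 = 0.01011 mol; n(e⁻) = 3 × 0.01011 = 0.03033 mol
Q = 0.03033 × 96500 / 0.627 = 4668 C
t = 4668 / 15.7 = 297.3 s = 4.96 min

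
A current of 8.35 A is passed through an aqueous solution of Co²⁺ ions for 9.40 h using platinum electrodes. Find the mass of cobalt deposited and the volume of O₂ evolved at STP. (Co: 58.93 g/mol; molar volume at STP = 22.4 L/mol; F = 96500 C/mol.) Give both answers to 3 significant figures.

Q = 8.35 × 33840 = 2.826×10^5 C; n(e⁻) = 2.826×10^5 / 96500 = 2.928 mol
Cathode: Co²⁺ + 2e⁻ → Co → n(Co) = 2.928/2 = 1.464 mol → 86.3 g
Anode: 2H₂O → O₂ + 4H⁺ + 4e⁻ → n(O₂) = 2.928/4 = 0.7320 mol → 16.4 L

86.3 g Co; 16.4 L O₂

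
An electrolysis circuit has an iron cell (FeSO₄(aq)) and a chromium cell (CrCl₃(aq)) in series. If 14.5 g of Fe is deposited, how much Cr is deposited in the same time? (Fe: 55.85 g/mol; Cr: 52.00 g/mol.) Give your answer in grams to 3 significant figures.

9.00 g

n(Fe) = 14.5 / 55.85 = 0.2596 mol
Fe²⁺ + 2e⁻ → Fe, so n(e⁻) = 2 × 0.2596 = 0.5192 mol
In series, the same 0.5192 mol of electrons flows through the second cell.
Cr³⁺ + 3e⁻ → Cr, so n(Cr) = 0.5192 / 3 = 0.1731 mol
m(Cr) = 0.1731 × 52.00 = 9.00 g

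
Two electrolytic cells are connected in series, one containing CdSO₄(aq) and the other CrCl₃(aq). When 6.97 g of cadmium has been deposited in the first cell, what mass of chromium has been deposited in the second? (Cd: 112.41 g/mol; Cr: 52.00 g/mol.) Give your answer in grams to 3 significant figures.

n(Cd) = 6.97 / 112.41 = 0.06201 mol
Cd²⁺ + 2e⁻ → Cd, so n(e⁻) = 2 × 0.06201 = 0.1240 mol
The cells are in series, so the same charge (and hence the same n(e⁻) = 0.1240 mol) passes through both.
Cr³⁺ + 3e⁻ → Cr, so n(Cr) = 0.1240 / 3 = 0.04133 mol
m(Cr) = 0.04133 × 52.00 = 2.15 g

2.15 g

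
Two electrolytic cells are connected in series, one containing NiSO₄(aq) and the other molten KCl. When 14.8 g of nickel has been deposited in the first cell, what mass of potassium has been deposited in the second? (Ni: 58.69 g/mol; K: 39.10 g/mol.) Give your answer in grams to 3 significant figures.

19.7 g

n(Ni) = 14.8 / 58.69 = 0.2522 mol
Ni²⁺ + 2e⁻ → Ni, so n(e⁻) = 2 × 0.2522 = 0.5044 mol
Same current for the same time ⇒ same n(e⁻) = 0.5044 mol in both cells.
K⁺ + e⁻ → K, so n(K) = 0.5044 mol
m(K) = 0.5044 × 39.10 = 19.7 g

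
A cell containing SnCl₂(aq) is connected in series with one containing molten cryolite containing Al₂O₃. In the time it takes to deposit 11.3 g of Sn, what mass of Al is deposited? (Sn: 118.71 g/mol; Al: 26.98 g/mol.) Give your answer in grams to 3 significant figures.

1.71 g

n(Sn) = 11.3 / 118.71 = 0.09519 mol
Sn²⁺ + 2e⁻ → Sn, so n(e⁻) = 2 × 0.09519 = 0.1904 mol
The cells are in series, so the same charge (and hence the same n(e⁻) = 0.1904 mol) passes through both.
Al³⁺ + 3e⁻ → Al, so n(Al) = 0.1904 / 3 = 0.06347 mol
m(Al) = 0.06347 × 26.98 = 1.71 g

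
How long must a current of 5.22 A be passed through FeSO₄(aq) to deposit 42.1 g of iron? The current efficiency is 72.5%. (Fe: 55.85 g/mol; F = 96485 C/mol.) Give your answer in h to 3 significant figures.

n(Fe) = 42.1 / 55.85 = 0.7538 mol
Fe²⁺ + 2e⁻ → Fe, so n(e⁻) = 2 × 0.7538 = 1.508 mol
Q = 1.508 × 96485 / 0.725 = 2.007×10^5 C
t = Q / I = 2.007×10^5 / 5.22 = 38450 s = 10.7 h

10.7 h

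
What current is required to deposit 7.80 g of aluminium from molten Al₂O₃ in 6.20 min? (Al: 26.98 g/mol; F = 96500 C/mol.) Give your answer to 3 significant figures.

225 A

n(Al) = 7.80 / 26.98 = 0.2891 mol
Al³⁺ + 3e⁻ → Al, so n(e⁻) = 3 × 0.2891 = 0.8673 mol
Q = 0.8673 × 96500 = 83690 C
I = Q / t = 83690 / 372 s = 225 A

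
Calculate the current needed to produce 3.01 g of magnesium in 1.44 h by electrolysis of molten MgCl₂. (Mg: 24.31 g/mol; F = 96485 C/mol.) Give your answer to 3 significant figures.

4.61 A

n(Mg) = 3.01 / 24.31 = 0.1238 mol
Mg²⁺ + 2e⁻ → Mg, so n(e⁻) = 2 × 0.1238 = 0.2476 mol
Q = 0.2476 × 96485 = 23890 C
I = Q / t = 23890 / 5184 s = 4.61 A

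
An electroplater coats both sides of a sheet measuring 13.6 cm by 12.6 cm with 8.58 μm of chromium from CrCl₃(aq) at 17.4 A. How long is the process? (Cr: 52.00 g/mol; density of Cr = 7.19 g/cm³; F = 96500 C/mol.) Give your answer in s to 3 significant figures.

676 s

Plated area = 2 × 13.6 × 12.6 = 342.7 cm²
Volume = 342.7 × 8.58×10⁻⁴ cm = 0.2940 cm³
m(Cr) = 0.2940 × 7.19 = 2.114 g
n(Cr) = 2.114 / 52.00 = 0.04065 mol; n(e⁻) = 3 × 0.04065 = 0.1220 mol
Q = 0.1220 × 96500 = 11770 C
t = 11770 / 17.4 = 676.4 s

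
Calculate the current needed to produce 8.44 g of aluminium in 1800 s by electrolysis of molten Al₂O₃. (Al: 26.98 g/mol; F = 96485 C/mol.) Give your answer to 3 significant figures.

50.3 A

n(Al) = 8.44 / 26.98 = 0.3128 mol
Al³⁺ + 3e⁻ → Al, so n(e⁻) = 3 × 0.3128 = 0.9384 mol
Q = 0.9384 × 96485 = 90540 C
I = Q / t = 90540 / 1800 s = 50.3 A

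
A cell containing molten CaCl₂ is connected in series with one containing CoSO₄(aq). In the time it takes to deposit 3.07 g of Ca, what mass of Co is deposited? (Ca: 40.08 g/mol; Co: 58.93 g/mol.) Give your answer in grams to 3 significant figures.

n(Ca) = 3.07 / 40.08 = 0.07660 mol
Ca²⁺ + 2e⁻ → Ca, so n(e⁻) = 2 × 0.07660 = 0.1532 mol
The cells are in series, so the same charge (and hence the same n(e⁻) = 0.1532 mol) passes through both.
Co²⁺ + 2e⁻ → Co, so n(Co) = 0.1532 / 2 = 0.07660 mol
m(Co) = 0.07660 × 58.93 = 4.51 g

4.51 g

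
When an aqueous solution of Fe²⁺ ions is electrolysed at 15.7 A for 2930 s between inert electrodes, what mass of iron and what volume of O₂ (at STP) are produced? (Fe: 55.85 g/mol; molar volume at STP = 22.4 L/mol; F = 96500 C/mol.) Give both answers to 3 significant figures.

13.3 g Fe; 2.67 L O₂

Q = 15.7 × 2930 = 46000 C; n(e⁻) = 46000 / 96500 = 0.4767 mol
Cathode: Fe²⁺ + 2e⁻ → Fe → n(Fe) = 0.4767/2 = 0.2384 mol → 13.3 g
Anode: 2H₂O → O₂ + 4H⁺ + 4e⁻ → n(O₂) = 0.4767/4 = 0.1192 mol → 2.67 L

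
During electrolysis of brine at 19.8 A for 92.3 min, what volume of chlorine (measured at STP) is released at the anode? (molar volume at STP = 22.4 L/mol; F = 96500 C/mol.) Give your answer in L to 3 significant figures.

Charge passed = 19.8 × 5538 = 1.097×10^5 C
n(e⁻) = Q/F = 1.097×10^5/96500 = 1.137 mol
2Cl⁻ → Cl₂ + 2e⁻, so n(Cl₂) = 1.137 / 2 = 0.5685 mol
V = 0.5685 × 22.4 = 12.73 L

12.7 L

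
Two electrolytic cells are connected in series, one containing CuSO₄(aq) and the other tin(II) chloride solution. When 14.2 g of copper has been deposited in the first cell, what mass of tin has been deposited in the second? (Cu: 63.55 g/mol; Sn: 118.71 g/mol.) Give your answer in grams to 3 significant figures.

26.5 g

n(Cu) = 14.2 / 63.55 = 0.2234 mol
Cu²⁺ + 2e⁻ → Cu, so n(e⁻) = 2 × 0.2234 = 0.4468 mol
In series, the same 0.4468 mol of electrons flows through the second cell.
Sn²⁺ + 2e⁻ → Sn, so n(Sn) = 0.4468 / 2 = 0.2234 mol
m(Sn) = 0.2234 × 118.71 = 26.5 g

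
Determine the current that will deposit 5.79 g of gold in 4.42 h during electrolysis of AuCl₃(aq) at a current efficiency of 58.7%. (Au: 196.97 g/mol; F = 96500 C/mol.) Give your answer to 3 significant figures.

0.911 A

n(Au) = 5.79 / 196.97 = 0.02940 mol
Au³⁺ + 3e⁻ → Au, so n(e⁻) = 3 × 0.02940 = 0.08820 mol
Q = 0.08820 × 96500 / 0.587 = 14500 C
I = Q / t = 14500 / 15912 s = 0.911 A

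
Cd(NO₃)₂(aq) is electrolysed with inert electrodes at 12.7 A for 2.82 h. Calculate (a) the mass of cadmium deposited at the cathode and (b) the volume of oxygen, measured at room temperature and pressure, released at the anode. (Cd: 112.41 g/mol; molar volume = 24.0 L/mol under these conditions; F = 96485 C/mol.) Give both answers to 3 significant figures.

Q = 12.7 × 10152 = 1.289×10^5 C; n(e⁻) = 1.289×10^5 / 96485 = 1.336 mol
Cathode: Cd²⁺ + 2e⁻ → Cd → n(Cd) = 1.336/2 = 0.6680 mol → 75.1 g
Anode: 2H₂O → O₂ + 4H⁺ + 4e⁻ → n(O₂) = 1.336/4 = 0.3340 mol → 8.02 L

75.1 g Cd; 8.02 L O₂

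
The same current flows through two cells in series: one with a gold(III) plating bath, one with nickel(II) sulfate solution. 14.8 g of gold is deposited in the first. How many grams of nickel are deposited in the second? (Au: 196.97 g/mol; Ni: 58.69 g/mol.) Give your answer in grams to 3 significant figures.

6.61 g

n(Au) = 14.8 / 196.97 = 0.07514 mol
Au³⁺ + 3e⁻ → Au, so n(e⁻) = 3 × 0.07514 = 0.2254 mol
Since the cells are in series, n(e⁻) in the Ni cell is also 0.2254 mol.
Ni²⁺ + 2e⁻ → Ni, so n(Ni) = 0.2254 / 2 = 0.1127 mol
m(Ni) = 0.1127 × 58.69 = 6.61 g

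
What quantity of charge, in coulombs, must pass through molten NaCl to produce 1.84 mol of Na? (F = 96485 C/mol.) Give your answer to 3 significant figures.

1.78×10^5 C

Na⁺ + e⁻ → Na, so n(e⁻) = 1 × 1.84 = 1.840 mol
Q = 1.840 × 96485 = 1.775×10^5 C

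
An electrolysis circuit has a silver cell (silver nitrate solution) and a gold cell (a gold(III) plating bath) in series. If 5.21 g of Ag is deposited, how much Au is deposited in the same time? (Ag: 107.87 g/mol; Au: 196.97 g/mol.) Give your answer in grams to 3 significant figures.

3.17 g

n(Ag) = 5.21 / 107.87 = 0.04830 mol
Ag⁺ + e⁻ → Ag, so n(e⁻) = 0.04830 mol
Since the cells are in series, n(e⁻) in the Au cell is also 0.04830 mol.
Au³⁺ + 3e⁻ → Au, so n(Au) = 0.04830 / 3 = 0.01610 mol
m(Au) = 0.01610 × 196.97 = 3.17 g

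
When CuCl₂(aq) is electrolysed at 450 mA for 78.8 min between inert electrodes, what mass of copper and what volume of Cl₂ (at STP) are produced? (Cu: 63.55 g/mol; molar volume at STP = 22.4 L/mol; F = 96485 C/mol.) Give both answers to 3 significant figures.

Q = 0.450 × 4728 = 2128 C; n(e⁻) = 2128 / 96485 = 0.02206 mol
Cathode: Cu²⁺ + 2e⁻ → Cu → n(Cu) = 0.02206/2 = 0.01103 mol → 0.701 g
Anode: 2Cl⁻ → Cl₂ + 2e⁻ → n(Cl₂) = 0.02206/2 = 0.01103 mol → 0.247 L

0.701 g Cu; 0.247 L Cl₂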